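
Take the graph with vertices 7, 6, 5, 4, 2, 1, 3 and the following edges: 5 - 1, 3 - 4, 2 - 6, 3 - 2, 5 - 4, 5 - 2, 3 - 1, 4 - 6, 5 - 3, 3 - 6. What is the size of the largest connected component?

7 is isolated — a component by itself.
Starting from 1 we can reach 1, 2, 3, 4, 5, 6. That is one component of size 6.
The largest has 6 vertices.

6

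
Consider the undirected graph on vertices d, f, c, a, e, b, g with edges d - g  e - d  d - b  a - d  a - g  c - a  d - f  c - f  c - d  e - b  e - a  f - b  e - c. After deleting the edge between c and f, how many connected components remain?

1

c and f are still connected via c-d-f, so the component count stays at 1.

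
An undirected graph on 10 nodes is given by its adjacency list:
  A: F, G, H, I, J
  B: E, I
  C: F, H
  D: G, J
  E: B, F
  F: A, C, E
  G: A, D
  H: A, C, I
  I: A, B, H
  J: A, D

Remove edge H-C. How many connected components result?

1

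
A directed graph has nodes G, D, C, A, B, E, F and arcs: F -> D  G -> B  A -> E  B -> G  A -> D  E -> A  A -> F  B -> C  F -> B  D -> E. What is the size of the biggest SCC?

4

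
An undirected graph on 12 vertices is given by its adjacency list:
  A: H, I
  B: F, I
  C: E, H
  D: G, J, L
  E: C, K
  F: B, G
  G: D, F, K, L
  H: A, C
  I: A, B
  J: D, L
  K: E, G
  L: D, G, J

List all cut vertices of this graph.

Removing G increases the component count from 1 to 2, so G is a cut vertex.
By contrast removing L leaves 1 component; it is not a cut vertex. No other vertex is a cut vertex either.

G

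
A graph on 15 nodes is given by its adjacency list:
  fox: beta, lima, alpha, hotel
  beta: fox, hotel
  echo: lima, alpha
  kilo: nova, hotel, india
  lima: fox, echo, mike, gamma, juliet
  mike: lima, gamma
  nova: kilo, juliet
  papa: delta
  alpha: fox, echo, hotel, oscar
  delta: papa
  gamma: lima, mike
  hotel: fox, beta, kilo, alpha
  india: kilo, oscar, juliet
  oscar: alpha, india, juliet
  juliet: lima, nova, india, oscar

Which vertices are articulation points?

Removing lima increases the component count from 2 to 3, so lima is a cut vertex.
By contrast removing hotel leaves 2 components; it is not a cut vertex. No other vertex is a cut vertex either.

lima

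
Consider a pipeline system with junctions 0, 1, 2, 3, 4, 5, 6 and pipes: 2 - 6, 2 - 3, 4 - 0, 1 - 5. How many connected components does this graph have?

3

Starting from 1 we can reach 1, 5. That is one component of size 2.
Starting from 0 we can reach 0, 4. That is one component of size 2.
Starting from 2 we can reach 2, 3, 6. That is one component of size 3.
Total: 3 components.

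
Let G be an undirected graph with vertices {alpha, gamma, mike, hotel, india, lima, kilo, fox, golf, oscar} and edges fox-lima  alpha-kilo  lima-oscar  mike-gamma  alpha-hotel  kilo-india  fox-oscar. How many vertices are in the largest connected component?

4

golf is isolated — a component by itself.
Starting from mike we can reach mike, gamma. That is one component of size 2.
Starting from fox we can reach fox, lima, oscar. That is one component of size 3.
Starting from kilo we can reach kilo, alpha, hotel, india. That is one component of size 4.
The largest has 4 vertices.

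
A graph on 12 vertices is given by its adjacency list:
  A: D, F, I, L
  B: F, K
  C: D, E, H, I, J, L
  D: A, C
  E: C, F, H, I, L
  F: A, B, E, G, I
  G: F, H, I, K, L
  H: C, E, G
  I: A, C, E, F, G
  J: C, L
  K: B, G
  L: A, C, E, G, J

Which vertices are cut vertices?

Removing E, for instance, still leaves 1 component. No single vertex removal increases the component count — the graph has no articulation points.

none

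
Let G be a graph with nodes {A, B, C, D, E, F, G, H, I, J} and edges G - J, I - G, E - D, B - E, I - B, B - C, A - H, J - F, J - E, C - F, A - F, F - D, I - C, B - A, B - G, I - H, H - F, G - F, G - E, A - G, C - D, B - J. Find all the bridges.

none

The edges on the cycle G-J-F-G are not bridges since each lies on that cycle.
Every edge lies on some cycle, so there are no bridges.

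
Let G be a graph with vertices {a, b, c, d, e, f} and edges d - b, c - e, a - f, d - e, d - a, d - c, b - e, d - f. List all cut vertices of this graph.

d

Removing d increases the component count from 1 to 2, so d is a cut vertex.
By contrast removing c leaves 1 component; it is not a cut vertex. No other vertex is a cut vertex either.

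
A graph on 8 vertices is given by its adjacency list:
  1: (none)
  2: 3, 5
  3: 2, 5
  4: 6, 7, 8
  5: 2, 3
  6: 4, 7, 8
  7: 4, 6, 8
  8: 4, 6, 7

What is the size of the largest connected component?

1 is isolated — a component by itself.
Starting from 2 we can reach 2, 3, 5. That is one component of size 3.
Starting from 4 we can reach 4, 6, 7, 8. That is one component of size 4.
The largest has 4 vertices.

4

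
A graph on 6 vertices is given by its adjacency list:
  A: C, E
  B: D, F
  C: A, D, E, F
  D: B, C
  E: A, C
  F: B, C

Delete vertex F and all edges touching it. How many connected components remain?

1

With F gone, the remaining components are: {A, B, C, D, E}.
That is 1 component.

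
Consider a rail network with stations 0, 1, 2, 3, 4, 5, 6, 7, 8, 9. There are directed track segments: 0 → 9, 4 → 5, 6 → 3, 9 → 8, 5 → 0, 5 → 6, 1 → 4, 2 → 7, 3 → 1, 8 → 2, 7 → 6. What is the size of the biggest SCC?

{0, 1, 2, 3, 4, 5, 6, 7, 8, 9} are all mutually reachable — one SCC of size 10.
The largest has 10 vertices.

10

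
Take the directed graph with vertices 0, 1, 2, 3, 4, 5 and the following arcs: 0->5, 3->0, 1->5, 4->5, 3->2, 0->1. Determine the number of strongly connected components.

{2} is an SCC by itself.
{5} is an SCC by itself.
{4} is an SCC by itself.
{0} is an SCC by itself.
{1} is an SCC by itself.
(and 1 more singleton SCC)
That gives 6 strongly connected components.

6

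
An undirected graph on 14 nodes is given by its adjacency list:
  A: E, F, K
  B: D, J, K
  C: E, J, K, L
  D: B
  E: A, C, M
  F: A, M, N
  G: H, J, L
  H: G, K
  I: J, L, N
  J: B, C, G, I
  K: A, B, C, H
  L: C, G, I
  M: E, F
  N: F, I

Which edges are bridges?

B-D

The edges on the cycle C-J-I-N-F-A-E-C are not bridges since each lies on that cycle.
But removing D-B disconnects D from B — this is a bridge.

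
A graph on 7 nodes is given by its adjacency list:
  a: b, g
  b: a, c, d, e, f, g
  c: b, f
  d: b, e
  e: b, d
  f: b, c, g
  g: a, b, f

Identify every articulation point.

Removing b increases the component count from 1 to 2, so b is a cut vertex.
By contrast removing g leaves 1 component; it is not a cut vertex. No other vertex is a cut vertex either.

b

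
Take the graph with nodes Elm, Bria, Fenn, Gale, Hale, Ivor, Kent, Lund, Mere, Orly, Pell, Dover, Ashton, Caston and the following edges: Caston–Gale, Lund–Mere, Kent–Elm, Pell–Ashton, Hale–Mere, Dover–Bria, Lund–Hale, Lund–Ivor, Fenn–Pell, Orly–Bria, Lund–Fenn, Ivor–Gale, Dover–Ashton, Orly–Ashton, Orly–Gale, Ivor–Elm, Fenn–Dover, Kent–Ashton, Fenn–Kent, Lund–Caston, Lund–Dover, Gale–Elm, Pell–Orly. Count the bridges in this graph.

0

The edges on the cycle Lund-Hale-Mere-Lund are not bridges since each lies on that cycle.
Every edge lies on some cycle, so there are no bridges.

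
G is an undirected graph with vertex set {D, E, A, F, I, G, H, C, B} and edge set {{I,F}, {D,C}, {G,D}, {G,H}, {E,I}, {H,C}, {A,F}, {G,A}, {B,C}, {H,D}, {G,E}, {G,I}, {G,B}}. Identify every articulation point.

Removing G increases the component count from 1 to 2, so G is a cut vertex.
By contrast removing A leaves 1 component; it is not a cut vertex. No other vertex is a cut vertex either.

G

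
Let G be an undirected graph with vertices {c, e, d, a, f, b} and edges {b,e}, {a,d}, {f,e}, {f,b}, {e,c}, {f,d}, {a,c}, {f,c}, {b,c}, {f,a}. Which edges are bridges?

none

The edges on the cycle f-a-d-f are not bridges since each lies on that cycle.
Every edge lies on some cycle, so there are no bridges.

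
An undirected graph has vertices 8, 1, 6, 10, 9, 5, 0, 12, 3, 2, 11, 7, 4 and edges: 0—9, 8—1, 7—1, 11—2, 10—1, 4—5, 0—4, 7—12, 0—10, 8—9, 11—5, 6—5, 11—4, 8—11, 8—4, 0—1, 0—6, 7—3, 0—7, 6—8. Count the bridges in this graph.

The edges on the cycle 0-6-8-11-4-0 are not bridges since each lies on that cycle.
But removing 2—11 disconnects 2 from 11; removing 7—12 disconnects 7 from 12; removing 7—3 disconnects 7 from 3 — these are bridges.
That makes 3 bridges.

3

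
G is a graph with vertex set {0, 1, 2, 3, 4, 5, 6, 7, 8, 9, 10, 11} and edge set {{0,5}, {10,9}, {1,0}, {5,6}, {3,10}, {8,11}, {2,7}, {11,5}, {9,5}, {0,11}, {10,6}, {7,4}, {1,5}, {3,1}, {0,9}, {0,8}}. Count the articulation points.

Removing 7 increases the component count from 2 to 3, so 7 is a cut vertex.
By contrast removing 9 leaves 2 components; it is not a cut vertex. No other vertex is a cut vertex either.

1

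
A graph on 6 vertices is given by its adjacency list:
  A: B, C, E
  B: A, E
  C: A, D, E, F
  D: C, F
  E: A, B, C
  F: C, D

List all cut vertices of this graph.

Removing C increases the component count from 1 to 2, so C is a cut vertex.
By contrast removing E leaves 1 component; it is not a cut vertex. No other vertex is a cut vertex either.

C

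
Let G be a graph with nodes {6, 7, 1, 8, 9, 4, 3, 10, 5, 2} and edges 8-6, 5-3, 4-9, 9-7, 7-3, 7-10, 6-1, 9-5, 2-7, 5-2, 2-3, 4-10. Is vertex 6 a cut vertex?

Yes

Deleting 6 raises the number of components from 2 to 3, so 6 is a cut vertex.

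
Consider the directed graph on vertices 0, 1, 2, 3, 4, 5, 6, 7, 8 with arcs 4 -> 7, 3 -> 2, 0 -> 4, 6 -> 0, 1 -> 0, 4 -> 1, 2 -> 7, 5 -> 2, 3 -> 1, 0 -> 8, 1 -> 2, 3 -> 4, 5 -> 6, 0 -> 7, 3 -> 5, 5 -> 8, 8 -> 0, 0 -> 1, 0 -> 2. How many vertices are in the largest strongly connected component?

{0, 1, 4, 8} are all mutually reachable — one SCC of size 4.
{5} is an SCC by itself.
{7} is an SCC by itself.
{3} is an SCC by itself.
{2} is an SCC by itself.
(and 1 more singleton SCC)
The largest has 4 vertices.

4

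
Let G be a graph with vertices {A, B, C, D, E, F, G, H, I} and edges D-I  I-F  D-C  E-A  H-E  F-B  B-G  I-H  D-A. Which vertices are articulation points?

Removing B increases the component count from 1 to 2, so B is a cut vertex.
Removing D increases the component count from 1 to 2, so D is a cut vertex.
Removing F increases the component count from 1 to 2, so F is a cut vertex.
Likewise I is a cut vertex.
By contrast removing C leaves 1 component; it is not a cut vertex. No other vertex is a cut vertex either.

B, D, F, I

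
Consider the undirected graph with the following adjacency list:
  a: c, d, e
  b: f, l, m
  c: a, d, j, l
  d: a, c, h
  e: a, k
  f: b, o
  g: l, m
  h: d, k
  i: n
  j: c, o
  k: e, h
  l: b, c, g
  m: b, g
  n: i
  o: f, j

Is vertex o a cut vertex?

Deleting o leaves 2 components (was 2), so o is not a cut vertex.

No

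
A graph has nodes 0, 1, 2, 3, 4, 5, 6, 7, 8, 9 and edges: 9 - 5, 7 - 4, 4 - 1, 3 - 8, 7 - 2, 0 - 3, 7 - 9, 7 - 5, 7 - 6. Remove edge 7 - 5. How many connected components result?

2

7 and 5 are still connected via 7-9-5, so the component count stays at 2.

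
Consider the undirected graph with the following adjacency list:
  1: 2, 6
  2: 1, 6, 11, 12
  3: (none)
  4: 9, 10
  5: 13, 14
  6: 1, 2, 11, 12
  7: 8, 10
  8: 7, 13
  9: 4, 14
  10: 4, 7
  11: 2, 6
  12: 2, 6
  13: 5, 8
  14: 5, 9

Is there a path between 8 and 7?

Yes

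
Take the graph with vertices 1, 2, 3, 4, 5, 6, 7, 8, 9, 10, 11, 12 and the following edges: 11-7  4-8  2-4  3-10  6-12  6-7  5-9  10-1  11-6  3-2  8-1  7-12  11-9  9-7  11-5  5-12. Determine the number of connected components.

2

Starting from 5 we can reach 5, 6, 7, 9, 11, 12. That is one component of size 6.
Starting from 1 we can reach 1, 2, 3, 4, 8, 10. That is one component of size 6.
Total: 2 components.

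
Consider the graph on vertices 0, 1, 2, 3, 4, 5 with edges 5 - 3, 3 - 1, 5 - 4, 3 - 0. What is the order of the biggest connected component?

5

2 is isolated — a component by itself.
Starting from 0 we can reach 0, 1, 3, 4, 5. That is one component of size 5.
The largest has 5 vertices.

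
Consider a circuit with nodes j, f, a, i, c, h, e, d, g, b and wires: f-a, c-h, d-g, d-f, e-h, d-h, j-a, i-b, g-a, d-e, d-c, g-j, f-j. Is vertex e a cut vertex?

No

Deleting e leaves 2 components (was 2), so e is not a cut vertex.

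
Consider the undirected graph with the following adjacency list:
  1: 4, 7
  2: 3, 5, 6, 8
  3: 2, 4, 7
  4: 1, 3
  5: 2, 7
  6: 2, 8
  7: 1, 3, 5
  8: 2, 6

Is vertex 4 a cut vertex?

Deleting 4 leaves 1 component (was 1) (its neighbors 1, 3 remain connected to each other), so 4 is not a cut vertex.

No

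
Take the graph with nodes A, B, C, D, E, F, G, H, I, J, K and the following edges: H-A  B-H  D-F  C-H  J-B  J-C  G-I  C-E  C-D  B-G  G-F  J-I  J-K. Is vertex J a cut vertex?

Deleting J raises the number of components from 1 to 2, so J is a cut vertex.

Yes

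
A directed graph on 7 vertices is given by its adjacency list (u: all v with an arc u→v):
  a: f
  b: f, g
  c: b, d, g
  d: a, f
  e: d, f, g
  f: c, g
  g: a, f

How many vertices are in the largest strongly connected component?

6

{a, b, c, d, f, g} are all mutually reachable — one SCC of size 6.
{e} is an SCC by itself.
The largest has 6 vertices.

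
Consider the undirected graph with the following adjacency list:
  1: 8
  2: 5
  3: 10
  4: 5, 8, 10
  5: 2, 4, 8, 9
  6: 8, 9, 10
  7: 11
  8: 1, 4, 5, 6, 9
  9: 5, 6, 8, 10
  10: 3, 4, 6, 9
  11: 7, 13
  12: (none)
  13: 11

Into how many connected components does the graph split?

3

12 is isolated — a component by itself.
Starting from 7 we can reach 7, 11, 13. That is one component of size 3.
Starting from 1 we can reach 1, 2, 3, 4, 5, 6, 8, 9, 10. That is one component of size 9.
Total: 3 components.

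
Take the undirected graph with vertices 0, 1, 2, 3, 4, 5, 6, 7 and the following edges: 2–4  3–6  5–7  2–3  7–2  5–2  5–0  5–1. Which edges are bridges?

0-5, 1-5, 2-3, 2-4, 3-6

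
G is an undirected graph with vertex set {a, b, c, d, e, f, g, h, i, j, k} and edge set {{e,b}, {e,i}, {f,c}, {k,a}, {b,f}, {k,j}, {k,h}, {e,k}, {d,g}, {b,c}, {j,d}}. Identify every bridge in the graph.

a-k, b-e, d-g, d-j, e-i, e-k, h-k, j-k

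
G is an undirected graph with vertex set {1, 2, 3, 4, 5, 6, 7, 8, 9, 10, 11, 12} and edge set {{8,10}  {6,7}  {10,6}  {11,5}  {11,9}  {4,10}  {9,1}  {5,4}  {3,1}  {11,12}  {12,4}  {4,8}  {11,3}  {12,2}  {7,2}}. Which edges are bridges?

The edges on the cycle 11-9-1-3-11 are not bridges since each lies on that cycle.
Every edge lies on some cycle, so there are no bridges.

none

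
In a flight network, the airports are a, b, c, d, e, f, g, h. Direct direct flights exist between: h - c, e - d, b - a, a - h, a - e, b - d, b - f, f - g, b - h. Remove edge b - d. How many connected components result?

1

b and d are still connected via b-a-e-d, so the component count stays at 1.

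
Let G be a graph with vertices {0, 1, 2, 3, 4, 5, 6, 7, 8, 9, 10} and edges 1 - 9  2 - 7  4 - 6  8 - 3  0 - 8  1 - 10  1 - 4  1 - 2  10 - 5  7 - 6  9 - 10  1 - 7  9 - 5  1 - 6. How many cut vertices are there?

Removing 1 increases the component count from 2 to 3, so 1 is a cut vertex.
Removing 8 increases the component count from 2 to 3, so 8 is a cut vertex.
By contrast removing 10 leaves 2 components; it is not a cut vertex. No other vertex is a cut vertex either.

2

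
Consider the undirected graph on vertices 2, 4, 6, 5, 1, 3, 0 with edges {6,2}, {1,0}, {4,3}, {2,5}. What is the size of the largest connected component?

3

Starting from 3 we can reach 3, 4. That is one component of size 2.
Starting from 0 we can reach 0, 1. That is one component of size 2.
Starting from 2 we can reach 2, 5, 6. That is one component of size 3.
The largest has 3 vertices.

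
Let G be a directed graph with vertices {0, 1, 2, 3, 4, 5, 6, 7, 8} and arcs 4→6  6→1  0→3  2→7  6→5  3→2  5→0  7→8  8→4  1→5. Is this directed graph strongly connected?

Yes

From 4 we can reach every vertex (0, 1, 2, 3, 4, 5, 6, 7, 8), and every vertex can reach 4 (0, 1, 2, 3, 4, 5, 6, 7, 8). So the whole graph is one strongly connected component.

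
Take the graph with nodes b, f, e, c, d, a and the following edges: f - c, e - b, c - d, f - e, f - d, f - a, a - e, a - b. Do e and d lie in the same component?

Yes

From e we can reach a, b, c, d, e, f, which includes d.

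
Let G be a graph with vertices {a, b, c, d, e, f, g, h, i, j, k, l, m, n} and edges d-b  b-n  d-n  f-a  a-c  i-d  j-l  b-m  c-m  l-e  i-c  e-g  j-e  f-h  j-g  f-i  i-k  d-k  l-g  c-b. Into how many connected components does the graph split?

2

Starting from e we can reach e, g, j, l. That is one component of size 4.
Starting from a we can reach a, b, c, d, f, h, i, k, m, n. That is one component of size 10.
Total: 2 components.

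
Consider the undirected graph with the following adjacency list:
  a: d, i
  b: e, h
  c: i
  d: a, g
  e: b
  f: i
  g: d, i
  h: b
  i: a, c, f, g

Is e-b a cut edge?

Yes

Removing e-b leaves no path between e and b: the component count goes from 2 to 3. So it is a bridge.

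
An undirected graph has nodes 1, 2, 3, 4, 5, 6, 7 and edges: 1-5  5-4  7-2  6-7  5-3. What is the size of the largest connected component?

4

Starting from 2 we can reach 2, 6, 7. That is one component of size 3.
Starting from 1 we can reach 1, 3, 4, 5. That is one component of size 4.
The largest has 4 vertices.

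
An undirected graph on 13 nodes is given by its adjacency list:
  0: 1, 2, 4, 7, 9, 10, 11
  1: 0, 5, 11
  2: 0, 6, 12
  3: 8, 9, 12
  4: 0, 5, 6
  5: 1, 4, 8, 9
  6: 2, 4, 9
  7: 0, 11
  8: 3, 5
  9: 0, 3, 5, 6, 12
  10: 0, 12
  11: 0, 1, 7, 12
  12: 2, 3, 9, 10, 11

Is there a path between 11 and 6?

Yes

From 11 we can reach 0, 1, 2, 3, 4, 5, 6, 7, 8, 9, 10, 11, 12, which includes 6.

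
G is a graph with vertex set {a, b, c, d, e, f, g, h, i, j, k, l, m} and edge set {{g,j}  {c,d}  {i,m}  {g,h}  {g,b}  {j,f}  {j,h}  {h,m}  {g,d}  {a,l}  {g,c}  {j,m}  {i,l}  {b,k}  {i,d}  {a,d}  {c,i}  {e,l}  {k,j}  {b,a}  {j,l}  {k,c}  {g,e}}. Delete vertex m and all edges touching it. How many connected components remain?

1

With m gone, the remaining components are: {a, b, c, d, e, f, g, h, i, j, k, l}.
That is 1 component.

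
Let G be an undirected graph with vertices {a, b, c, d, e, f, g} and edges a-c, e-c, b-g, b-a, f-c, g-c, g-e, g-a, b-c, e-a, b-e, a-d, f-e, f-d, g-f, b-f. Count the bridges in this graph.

The edges on the cycle b-g-e-b are not bridges since each lies on that cycle.
Every edge lies on some cycle, so there are no bridges.

0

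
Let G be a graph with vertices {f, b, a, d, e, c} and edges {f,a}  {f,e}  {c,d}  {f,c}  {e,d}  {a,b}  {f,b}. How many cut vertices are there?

1

Removing f increases the component count from 1 to 2, so f is a cut vertex.
By contrast removing e leaves 1 component; it is not a cut vertex. No other vertex is a cut vertex either.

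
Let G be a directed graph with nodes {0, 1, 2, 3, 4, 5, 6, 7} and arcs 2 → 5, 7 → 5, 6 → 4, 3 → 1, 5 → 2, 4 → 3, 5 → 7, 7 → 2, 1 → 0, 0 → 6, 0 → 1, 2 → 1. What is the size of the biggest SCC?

{0, 1, 3, 4, 6} are all mutually reachable — one SCC of size 5.
{2, 5, 7} are all mutually reachable — one SCC of size 3.
The largest has 5 vertices.

5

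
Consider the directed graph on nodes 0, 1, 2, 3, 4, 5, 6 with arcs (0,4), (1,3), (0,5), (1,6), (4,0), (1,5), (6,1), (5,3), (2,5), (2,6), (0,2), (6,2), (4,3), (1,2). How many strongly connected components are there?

4

{1, 2, 6} are all mutually reachable — one SCC of size 3.
{0, 4} are all mutually reachable — one SCC of size 2.
{5} is an SCC by itself.
{3} is an SCC by itself.
That gives 4 strongly connected components.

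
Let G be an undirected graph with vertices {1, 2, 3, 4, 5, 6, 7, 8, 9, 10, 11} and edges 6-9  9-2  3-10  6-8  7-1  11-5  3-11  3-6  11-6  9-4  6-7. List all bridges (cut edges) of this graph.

The edges on the cycle 3-11-6-3 are not bridges since each lies on that cycle.
But removing 6-9 disconnects 6 from 9; removing 7-1 disconnects 7 from 1; removing 4-9 disconnects 4 from 9; removing 11-5 disconnects 11 from 5 — these are bridges.
In total 8 edges are bridges.

1-7, 10-3, 11-5, 2-9, 4-9, 6-7, 6-8, 6-9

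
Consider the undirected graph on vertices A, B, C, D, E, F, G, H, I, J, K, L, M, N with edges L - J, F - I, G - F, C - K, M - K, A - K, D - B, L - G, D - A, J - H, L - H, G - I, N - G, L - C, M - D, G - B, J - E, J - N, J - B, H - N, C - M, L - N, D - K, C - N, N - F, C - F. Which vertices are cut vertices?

J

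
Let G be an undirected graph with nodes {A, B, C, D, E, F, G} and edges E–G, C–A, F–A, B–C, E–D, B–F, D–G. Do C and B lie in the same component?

From C we can reach A, B, C, F, which includes B.

Yes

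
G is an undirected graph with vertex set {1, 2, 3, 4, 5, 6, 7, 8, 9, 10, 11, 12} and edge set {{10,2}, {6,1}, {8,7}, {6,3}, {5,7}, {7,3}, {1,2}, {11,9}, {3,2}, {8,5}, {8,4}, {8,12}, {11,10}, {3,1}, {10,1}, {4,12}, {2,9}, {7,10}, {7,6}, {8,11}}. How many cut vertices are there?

1

Removing 8 increases the component count from 1 to 2, so 8 is a cut vertex.
By contrast removing 1 leaves 1 component; it is not a cut vertex. No other vertex is a cut vertex either.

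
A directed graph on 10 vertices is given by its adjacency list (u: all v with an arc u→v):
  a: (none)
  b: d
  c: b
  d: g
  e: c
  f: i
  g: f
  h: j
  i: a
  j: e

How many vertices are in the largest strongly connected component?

1

{j} is an SCC by itself.
{e} is an SCC by itself.
{b} is an SCC by itself.
{a} is an SCC by itself.
{f} is an SCC by itself.
(and 5 more singleton SCCs)
The largest has 1 vertex.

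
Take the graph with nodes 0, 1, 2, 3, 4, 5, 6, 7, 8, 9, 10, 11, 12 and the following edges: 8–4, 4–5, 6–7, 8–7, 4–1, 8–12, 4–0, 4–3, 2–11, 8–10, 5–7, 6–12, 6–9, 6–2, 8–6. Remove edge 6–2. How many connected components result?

2

Before removal there is 1 component.
6–2 is a bridge — removing it separates 6's side from 2's side.
After removal: 2 components.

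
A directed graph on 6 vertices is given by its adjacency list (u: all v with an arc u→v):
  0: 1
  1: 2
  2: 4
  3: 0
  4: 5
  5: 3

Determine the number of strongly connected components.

1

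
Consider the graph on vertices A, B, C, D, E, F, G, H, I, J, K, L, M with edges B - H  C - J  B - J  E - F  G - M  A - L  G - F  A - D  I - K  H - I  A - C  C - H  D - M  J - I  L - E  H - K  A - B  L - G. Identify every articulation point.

A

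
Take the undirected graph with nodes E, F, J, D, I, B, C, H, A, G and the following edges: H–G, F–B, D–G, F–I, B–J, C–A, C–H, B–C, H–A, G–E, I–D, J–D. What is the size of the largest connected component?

10

Starting from A we can reach A, B, C, D, E, F, G, H, I, J. That is one component of size 10.
The largest has 10 vertices.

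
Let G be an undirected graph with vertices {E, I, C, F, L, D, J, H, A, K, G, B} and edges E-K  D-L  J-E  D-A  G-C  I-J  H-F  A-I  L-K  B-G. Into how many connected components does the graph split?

Starting from F we can reach F, H. That is one component of size 2.
Starting from B we can reach B, C, G. That is one component of size 3.
Starting from A we can reach A, D, E, I, J, K, L. That is one component of size 7.
Total: 3 components.

3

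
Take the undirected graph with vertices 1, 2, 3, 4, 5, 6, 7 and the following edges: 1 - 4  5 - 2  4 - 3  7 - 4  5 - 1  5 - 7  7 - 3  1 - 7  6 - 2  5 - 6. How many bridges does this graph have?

The edges on the cycle 5-6-2-5 are not bridges since each lies on that cycle.
Every edge lies on some cycle, so there are no bridges.

0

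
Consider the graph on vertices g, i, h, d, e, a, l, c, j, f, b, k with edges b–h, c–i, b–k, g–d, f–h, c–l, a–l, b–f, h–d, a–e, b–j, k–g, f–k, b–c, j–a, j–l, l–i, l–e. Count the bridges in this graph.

0

The edges on the cycle j-a-e-l-j are not bridges since each lies on that cycle.
Every edge lies on some cycle, so there are no bridges.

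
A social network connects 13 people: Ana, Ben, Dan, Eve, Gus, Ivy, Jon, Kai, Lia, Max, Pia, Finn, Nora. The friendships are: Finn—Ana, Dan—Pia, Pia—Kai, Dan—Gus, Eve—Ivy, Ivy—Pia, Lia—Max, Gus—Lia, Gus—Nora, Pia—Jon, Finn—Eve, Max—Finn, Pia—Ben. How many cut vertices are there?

3

Removing Gus increases the component count from 1 to 2, so Gus is a cut vertex.
Removing Pia increases the component count from 1 to 4, so Pia is a cut vertex.
Removing Finn increases the component count from 1 to 2, so Finn is a cut vertex.
By contrast removing Lia leaves 1 component; it is not a cut vertex. No other vertex is a cut vertex either.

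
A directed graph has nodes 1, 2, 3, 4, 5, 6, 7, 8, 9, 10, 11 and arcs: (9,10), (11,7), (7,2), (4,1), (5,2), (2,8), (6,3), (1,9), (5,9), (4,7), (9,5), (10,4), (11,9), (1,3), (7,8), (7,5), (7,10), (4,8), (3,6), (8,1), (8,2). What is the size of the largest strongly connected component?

8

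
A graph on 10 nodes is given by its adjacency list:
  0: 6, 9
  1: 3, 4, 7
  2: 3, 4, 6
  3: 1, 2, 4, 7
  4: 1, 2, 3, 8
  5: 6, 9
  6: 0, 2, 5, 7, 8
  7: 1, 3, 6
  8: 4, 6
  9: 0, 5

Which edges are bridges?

none

The edges on the cycle 6-0-9-5-6 are not bridges since each lies on that cycle.
Every edge lies on some cycle, so there are no bridges.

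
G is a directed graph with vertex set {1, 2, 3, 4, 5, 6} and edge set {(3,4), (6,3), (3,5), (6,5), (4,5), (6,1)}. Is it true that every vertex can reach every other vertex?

There is no directed path from 5 to 6, so the graph is not strongly connected.

No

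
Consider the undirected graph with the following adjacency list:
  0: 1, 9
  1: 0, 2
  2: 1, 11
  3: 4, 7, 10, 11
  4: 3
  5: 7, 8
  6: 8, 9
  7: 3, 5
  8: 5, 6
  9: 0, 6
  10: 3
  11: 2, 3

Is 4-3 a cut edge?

Yes

Removing 4-3 leaves no path between 4 and 3: the component count goes from 1 to 2. So it is a bridge.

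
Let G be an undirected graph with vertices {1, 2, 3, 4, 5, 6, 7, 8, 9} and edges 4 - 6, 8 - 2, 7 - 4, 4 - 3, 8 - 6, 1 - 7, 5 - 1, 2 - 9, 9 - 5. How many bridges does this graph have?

1

The edges on the cycle 8-2-9-5-1-7-4-6-8 are not bridges since each lies on that cycle.
But removing 3 - 4 disconnects 3 from 4 — this is a bridge.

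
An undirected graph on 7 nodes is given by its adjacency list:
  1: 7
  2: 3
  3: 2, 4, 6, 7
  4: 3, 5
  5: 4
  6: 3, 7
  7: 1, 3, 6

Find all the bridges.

The edges on the cycle 6-3-7-6 are not bridges since each lies on that cycle.
But removing 3-2 disconnects 3 from 2; removing 3-4 disconnects 3 from 4; removing 7-1 disconnects 7 from 1; removing 4-5 disconnects 4 from 5 — these are bridges.

1-7, 2-3, 3-4, 4-5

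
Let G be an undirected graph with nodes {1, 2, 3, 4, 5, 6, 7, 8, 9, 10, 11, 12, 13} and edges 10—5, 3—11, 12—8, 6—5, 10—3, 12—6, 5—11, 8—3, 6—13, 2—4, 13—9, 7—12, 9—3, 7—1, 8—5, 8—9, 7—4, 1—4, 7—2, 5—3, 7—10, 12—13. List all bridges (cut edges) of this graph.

none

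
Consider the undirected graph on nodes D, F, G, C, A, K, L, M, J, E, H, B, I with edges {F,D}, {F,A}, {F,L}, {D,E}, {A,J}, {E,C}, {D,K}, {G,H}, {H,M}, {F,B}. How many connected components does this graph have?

3

I is isolated — a component by itself.
Starting from G we can reach G, H, M. That is one component of size 3.
Starting from A we can reach A, B, C, D, E, F, J, K, L. That is one component of size 9.
Total: 3 components.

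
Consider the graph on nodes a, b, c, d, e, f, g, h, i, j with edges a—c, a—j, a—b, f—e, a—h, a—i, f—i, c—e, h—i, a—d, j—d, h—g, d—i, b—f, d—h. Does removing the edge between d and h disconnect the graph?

No

After removing d—h, the path d-a-h still connects them, so the edge is not a bridge.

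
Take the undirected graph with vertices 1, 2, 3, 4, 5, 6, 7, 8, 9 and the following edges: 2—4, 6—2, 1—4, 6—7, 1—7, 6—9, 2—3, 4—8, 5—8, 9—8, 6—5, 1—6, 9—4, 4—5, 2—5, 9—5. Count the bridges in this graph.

1

The edges on the cycle 9-4-5-9 are not bridges since each lies on that cycle.
But removing 3—2 disconnects 3 from 2 — this is a bridge.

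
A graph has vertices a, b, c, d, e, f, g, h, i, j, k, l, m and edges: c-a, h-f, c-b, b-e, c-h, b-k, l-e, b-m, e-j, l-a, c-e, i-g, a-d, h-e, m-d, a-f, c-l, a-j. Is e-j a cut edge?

No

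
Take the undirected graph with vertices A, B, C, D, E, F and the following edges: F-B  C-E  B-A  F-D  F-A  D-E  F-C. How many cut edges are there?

The edges on the cycle F-B-A-F are not bridges since each lies on that cycle.
Every edge lies on some cycle, so there are no bridges.

0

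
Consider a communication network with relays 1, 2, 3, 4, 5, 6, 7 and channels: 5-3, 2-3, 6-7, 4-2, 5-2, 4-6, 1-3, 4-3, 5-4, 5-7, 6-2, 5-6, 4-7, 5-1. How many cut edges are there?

The edges on the cycle 4-6-7-4 are not bridges since each lies on that cycle.
Every edge lies on some cycle, so there are no bridges.

0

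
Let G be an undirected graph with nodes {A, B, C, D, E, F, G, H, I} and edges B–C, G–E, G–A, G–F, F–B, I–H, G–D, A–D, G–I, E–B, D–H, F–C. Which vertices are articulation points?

G

Removing G increases the component count from 1 to 2, so G is a cut vertex.
By contrast removing A leaves 1 component; it is not a cut vertex. No other vertex is a cut vertex either.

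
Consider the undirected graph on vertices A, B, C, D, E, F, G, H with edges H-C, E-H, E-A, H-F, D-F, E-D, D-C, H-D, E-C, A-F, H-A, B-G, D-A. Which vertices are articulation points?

none

Removing B, for instance, still leaves 2 components. No single vertex removal increases the component count — the graph has no articulation points.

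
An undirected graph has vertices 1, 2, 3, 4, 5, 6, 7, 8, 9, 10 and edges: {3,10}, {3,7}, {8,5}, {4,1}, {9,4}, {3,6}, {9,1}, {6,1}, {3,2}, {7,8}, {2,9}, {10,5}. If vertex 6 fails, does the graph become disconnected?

Deleting 6 leaves 1 component (was 1) (its neighbors 1, 3 remain connected to each other), so 6 is not a cut vertex.

No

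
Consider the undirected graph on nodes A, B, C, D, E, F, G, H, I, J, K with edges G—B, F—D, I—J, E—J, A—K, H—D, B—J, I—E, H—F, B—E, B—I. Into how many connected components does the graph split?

4

C is isolated — a component by itself.
Starting from A we can reach A, K. That is one component of size 2.
Starting from D we can reach D, F, H. That is one component of size 3.
Starting from B we can reach B, E, G, I, J. That is one component of size 5.
Total: 4 components.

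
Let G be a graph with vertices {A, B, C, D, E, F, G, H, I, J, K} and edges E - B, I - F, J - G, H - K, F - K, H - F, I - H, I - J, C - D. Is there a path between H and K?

From H we can reach F, G, H, I, J, K, which includes K.

Yes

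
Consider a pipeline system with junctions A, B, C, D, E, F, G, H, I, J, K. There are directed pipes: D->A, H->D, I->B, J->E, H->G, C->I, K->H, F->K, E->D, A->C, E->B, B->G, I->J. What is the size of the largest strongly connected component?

6

{A, C, D, E, I, J} are all mutually reachable — one SCC of size 6.
{G} is an SCC by itself.
{F} is an SCC by itself.
{H} is an SCC by itself.
{B} is an SCC by itself.
(and 1 more singleton SCC)
The largest has 6 vertices.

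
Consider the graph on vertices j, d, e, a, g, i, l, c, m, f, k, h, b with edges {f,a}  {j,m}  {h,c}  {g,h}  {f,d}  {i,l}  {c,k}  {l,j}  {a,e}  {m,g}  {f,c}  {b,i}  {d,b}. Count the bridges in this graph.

3

The edges on the cycle f-d-b-i-l-j-m-g-h-c-f are not bridges since each lies on that cycle.
But removing c—k disconnects c from k; removing a—e disconnects a from e; removing f—a disconnects f from a — these are bridges.
That makes 3 bridges.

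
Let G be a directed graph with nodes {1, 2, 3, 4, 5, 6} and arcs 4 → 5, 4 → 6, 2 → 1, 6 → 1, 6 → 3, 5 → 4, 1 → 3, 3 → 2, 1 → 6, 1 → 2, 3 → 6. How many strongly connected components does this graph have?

2

{1, 2, 3, 6} are all mutually reachable — one SCC of size 4.
{4, 5} are all mutually reachable — one SCC of size 2.
That gives 2 strongly connected components.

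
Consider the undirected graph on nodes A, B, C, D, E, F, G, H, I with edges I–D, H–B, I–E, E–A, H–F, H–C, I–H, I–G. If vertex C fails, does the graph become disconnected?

Deleting C leaves 1 component (was 1), so C is not a cut vertex.

No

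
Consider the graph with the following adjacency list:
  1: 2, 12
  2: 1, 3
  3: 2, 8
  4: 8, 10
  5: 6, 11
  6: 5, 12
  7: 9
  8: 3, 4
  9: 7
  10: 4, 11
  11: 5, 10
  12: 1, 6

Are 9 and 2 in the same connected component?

The component containing 9 is {7, 9}, and 2 is not in it.

No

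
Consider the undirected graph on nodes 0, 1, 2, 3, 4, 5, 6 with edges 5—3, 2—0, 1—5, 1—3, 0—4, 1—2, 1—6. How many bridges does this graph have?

4

The edges on the cycle 1-5-3-1 are not bridges since each lies on that cycle.
But removing 2—0 disconnects 2 from 0; removing 0—4 disconnects 0 from 4; removing 1—6 disconnects 1 from 6; removing 1—2 disconnects 1 from 2 — these are bridges.
That makes 4 bridges.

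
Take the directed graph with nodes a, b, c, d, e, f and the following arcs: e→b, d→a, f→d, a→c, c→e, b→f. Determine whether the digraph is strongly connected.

From b we can reach every vertex (a, b, c, d, e, f), and every vertex can reach b (a, b, c, d, e, f). So the whole graph is one strongly connected component.

Yes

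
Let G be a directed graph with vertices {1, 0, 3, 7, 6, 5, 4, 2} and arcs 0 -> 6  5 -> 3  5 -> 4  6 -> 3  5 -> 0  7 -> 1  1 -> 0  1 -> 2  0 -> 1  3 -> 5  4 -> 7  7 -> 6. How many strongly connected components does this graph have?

{0, 1, 3, 4, 5, 6, 7} are all mutually reachable — one SCC of size 7.
{2} is an SCC by itself.
That gives 2 strongly connected components.

2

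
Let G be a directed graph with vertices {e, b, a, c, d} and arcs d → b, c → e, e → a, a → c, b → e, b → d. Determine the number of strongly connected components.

{a, c, e} are all mutually reachable — one SCC of size 3.
{b, d} are all mutually reachable — one SCC of size 2.
That gives 2 strongly connected components.

2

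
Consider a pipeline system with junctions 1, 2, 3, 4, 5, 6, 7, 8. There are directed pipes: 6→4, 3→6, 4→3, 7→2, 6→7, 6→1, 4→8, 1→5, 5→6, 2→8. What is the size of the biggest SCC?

5

{1, 3, 4, 5, 6} are all mutually reachable — one SCC of size 5.
{8} is an SCC by itself.
{2} is an SCC by itself.
{7} is an SCC by itself.
The largest has 5 vertices.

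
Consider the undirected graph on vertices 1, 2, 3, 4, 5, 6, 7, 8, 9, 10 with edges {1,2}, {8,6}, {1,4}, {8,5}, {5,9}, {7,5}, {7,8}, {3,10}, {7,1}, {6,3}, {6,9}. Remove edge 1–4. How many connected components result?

2

Before removal there is 1 component.
1–4 is a bridge — removing it separates 1's side from 4's side.
After removal: 2 components.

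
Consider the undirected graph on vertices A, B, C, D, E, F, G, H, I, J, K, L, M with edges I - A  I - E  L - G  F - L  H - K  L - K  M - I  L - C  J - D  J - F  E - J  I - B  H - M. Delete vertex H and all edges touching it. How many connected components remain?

1

With H gone, the remaining components are: {A, B, C, D, E, F, G, I, J, K, L, M}.
That is 1 component.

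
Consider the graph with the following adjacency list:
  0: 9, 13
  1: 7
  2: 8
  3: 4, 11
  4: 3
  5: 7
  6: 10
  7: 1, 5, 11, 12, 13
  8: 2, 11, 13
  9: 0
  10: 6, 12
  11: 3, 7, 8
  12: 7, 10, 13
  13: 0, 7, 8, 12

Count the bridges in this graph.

9

The edges on the cycle 13-7-11-8-13 are not bridges since each lies on that cycle.
But removing 8-2 disconnects 8 from 2; removing 4-3 disconnects 4 from 3; removing 10-12 disconnects 10 from 12; removing 1-7 disconnects 1 from 7 — these are bridges.
In total 9 edges are bridges.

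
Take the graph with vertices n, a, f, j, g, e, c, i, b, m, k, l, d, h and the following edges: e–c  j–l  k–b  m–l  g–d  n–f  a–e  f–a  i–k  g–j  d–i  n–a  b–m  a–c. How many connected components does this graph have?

h is isolated — a component by itself.
Starting from a we can reach a, c, e, f, n. That is one component of size 5.
Starting from b we can reach b, d, g, i, j, k, l, m. That is one component of size 8.
Total: 3 components.

3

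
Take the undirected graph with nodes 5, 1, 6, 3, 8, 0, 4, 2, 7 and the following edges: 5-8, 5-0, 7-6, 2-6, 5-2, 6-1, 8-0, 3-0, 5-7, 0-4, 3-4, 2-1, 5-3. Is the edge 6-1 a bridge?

After removing 6-1, the path 6-2-1 still connects them, so the edge is not a bridge.

No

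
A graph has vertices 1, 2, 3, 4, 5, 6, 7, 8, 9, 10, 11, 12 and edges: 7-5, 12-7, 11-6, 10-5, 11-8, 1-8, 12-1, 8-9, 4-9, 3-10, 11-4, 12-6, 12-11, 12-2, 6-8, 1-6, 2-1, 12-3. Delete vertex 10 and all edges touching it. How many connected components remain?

1

With 10 gone, the remaining components are: {1, 2, 3, 4, 5, 6, 7, 8, 9, 11, 12}.
That is 1 component.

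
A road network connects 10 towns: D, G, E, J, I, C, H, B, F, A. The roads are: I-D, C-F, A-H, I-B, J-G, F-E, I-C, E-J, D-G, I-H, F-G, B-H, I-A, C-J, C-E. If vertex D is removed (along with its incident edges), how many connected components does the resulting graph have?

1

With D gone, the remaining components are: {A, B, C, E, F, G, H, I, J}.
That is 1 component.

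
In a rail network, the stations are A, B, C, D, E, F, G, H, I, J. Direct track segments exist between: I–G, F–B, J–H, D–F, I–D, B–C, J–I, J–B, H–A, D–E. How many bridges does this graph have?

5

The edges on the cycle J-I-D-F-B-J are not bridges since each lies on that cycle.
But removing A–H disconnects A from H; removing J–H disconnects J from H; removing B–C disconnects B from C; removing G–I disconnects G from I — these are bridges.
In total 5 edges are bridges.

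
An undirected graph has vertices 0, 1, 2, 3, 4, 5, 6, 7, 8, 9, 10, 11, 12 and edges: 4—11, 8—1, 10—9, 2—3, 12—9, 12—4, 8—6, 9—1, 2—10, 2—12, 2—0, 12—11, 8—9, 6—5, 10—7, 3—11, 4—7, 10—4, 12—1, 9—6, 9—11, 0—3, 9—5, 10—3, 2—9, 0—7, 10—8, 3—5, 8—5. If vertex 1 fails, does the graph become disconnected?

Deleting 1 leaves 1 component (was 1) (its neighbors 8, 9, 12 remain connected to each other), so 1 is not a cut vertex.

No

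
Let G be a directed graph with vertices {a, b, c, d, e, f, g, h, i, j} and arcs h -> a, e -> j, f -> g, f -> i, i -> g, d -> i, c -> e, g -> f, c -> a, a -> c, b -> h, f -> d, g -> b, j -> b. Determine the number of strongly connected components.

2

{a, b, c, e, h, j} are all mutually reachable — one SCC of size 6.
{d, f, g, i} are all mutually reachable — one SCC of size 4.
That gives 2 strongly connected components.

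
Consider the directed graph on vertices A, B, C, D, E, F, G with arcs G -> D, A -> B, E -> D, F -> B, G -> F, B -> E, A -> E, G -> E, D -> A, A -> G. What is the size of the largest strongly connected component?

{A, B, D, E, F, G} are all mutually reachable — one SCC of size 6.
{C} is an SCC by itself.
The largest has 6 vertices.

6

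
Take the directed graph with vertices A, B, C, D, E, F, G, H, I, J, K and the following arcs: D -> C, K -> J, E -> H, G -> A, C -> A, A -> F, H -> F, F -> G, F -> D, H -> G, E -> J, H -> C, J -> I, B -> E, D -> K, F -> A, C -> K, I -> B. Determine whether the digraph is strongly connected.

Yes

From F we can reach every vertex (A, B, C, D, E, F, G, H, I, J, K), and every vertex can reach F (A, B, C, D, E, F, G, H, I, J, K). So the whole graph is one strongly connected component.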